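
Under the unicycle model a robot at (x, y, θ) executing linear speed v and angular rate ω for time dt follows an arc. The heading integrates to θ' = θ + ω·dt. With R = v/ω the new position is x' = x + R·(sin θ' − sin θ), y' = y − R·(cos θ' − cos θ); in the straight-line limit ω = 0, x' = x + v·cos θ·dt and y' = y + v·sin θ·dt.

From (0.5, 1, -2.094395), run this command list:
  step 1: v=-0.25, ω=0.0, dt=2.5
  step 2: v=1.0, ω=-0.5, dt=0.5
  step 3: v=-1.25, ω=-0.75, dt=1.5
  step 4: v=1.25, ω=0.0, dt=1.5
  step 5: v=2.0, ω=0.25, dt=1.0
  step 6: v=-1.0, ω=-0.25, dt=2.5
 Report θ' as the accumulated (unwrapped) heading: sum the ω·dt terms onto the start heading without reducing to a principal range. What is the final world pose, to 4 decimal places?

step 1: θ'=-2.0944 (straight) → pose (0.8125, 1.5413, -2.0944)
step 2: θ'=-2.3444 (R=-2.0000) → pose (0.5113, 1.1438, -2.3444)
step 3: θ'=-3.4694 (R=1.6667) → pose (2.2402, 1.5572, -3.4694)
step 4: θ'=-3.4694 (straight) → pose (0.4650, 2.1609, -3.4694)
step 5: θ'=-3.2194 (R=8.0000) → pose (-1.4889, 2.5627, -3.2194)
step 6: θ'=-3.8444 (R=4.0000) → pose (0.7857, 1.6269, -3.8444)

(0.7857, 1.6269, -3.8444)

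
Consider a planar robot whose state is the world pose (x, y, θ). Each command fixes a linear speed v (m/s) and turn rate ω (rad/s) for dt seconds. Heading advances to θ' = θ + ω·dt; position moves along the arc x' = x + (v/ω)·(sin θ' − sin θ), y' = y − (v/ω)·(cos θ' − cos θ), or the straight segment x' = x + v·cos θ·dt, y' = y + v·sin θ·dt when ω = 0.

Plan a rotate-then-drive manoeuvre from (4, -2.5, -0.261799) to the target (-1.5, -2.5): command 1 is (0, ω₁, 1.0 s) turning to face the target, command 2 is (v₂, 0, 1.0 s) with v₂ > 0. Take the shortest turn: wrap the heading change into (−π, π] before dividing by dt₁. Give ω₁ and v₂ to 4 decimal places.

ω₁ = -2.8798, v₂ = 5.5000

heading to target = atan2(-2.5−-2.5, -1.5−4) = 3.1416
Δθ = wrap(3.1416 − -0.2618) = -2.8798; ω₁ = Δθ/dt₁ = -2.8798
distance = √((-1.5−4)² + (-2.5−-2.5)²) = 5.5000; v₂ = distance/dt₂ = 5.5000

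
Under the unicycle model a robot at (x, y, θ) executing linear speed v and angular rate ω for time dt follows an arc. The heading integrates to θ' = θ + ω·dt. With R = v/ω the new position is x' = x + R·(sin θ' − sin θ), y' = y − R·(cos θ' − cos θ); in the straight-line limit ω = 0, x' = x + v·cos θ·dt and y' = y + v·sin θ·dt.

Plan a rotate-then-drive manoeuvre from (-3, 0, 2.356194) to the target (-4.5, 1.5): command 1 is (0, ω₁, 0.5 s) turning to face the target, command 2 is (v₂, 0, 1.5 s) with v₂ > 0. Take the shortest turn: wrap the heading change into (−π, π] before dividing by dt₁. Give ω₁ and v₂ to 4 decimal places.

ω₁ = 0.0000, v₂ = 1.4142

heading to target = atan2(1.5−0, -4.5−-3) = 2.3562
Δθ = wrap(2.3562 − 2.3562) = 0.0000; ω₁ = Δθ/dt₁ = 0.0000
distance = √((-4.5−-3)² + (1.5−0)²) = 2.1213; v₂ = distance/dt₂ = 1.4142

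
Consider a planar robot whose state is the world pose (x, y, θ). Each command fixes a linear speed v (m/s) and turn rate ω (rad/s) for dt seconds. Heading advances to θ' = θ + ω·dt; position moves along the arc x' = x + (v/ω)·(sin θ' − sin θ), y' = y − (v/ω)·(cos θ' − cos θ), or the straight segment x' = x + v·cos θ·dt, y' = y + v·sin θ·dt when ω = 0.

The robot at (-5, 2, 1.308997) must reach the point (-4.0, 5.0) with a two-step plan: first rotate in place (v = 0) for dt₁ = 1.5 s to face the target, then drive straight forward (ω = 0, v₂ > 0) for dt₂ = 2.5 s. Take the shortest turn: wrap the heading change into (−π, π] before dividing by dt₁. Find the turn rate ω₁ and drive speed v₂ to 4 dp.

ω₁ = -0.0400, v₂ = 1.2649

heading to target = atan2(5−2, -4−-5) = 1.2490
Δθ = wrap(1.2490 − 1.3090) = -0.0600; ω₁ = Δθ/dt₁ = -0.0400
distance = √((-4−-5)² + (5−2)²) = 3.1623; v₂ = distance/dt₂ = 1.2649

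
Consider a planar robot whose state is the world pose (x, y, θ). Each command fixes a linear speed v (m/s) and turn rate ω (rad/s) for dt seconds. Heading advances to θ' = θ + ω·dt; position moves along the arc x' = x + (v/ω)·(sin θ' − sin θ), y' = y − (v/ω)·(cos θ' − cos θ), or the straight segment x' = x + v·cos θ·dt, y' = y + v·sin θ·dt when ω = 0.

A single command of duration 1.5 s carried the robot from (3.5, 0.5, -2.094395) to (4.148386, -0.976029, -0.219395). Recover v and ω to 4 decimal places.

Δθ = -0.219395 − -2.094395 = 1.875000
ω = Δθ/dt = 1.875000/1.5 = 1.2500
R = −Δy/(cos θ' − cos θ) = 1.0000
v = R·ω = 1.0000·1.2500 = 1.2500

v = 1.2500, ω = 1.2500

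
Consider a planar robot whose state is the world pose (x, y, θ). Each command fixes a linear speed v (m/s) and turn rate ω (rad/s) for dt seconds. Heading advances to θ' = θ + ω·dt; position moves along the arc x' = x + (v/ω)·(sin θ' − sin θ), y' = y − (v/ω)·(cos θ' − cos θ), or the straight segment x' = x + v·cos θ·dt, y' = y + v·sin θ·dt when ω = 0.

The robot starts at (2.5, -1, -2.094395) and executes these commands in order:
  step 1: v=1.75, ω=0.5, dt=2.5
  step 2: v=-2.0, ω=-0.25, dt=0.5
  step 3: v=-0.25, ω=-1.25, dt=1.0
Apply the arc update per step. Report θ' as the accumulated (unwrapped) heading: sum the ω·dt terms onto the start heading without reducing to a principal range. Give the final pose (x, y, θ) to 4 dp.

step 1: θ'=-0.8444 (R=3.5000) → pose (2.9146, -5.0746, -0.8444)
step 2: θ'=-0.9694 (R=8.0000) → pose (2.2988, -4.2876, -0.9694)
step 3: θ'=-2.2194 (R=0.2000) → pose (2.3043, -4.0536, -2.2194)

(2.3043, -4.0536, -2.2194)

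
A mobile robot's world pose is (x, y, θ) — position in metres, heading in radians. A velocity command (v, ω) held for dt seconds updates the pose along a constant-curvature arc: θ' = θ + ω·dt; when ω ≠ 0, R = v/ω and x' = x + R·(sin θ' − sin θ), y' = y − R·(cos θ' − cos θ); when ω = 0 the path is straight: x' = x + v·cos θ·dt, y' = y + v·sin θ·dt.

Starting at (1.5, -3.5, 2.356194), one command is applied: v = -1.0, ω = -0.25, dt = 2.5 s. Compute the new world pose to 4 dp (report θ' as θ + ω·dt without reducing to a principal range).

(2.6202, -5.6896, 1.7312)

θ' = 2.3562 + -0.25·2.5 = 1.7312
R = v/ω = -1.0/-0.25 = 4.0000
x' = 1.5 + 4.0000·(sin 1.7312 − sin 2.3562) = 2.6202
y' = -3.5 − 4.0000·(cos 1.7312 − cos 2.3562) = -5.6896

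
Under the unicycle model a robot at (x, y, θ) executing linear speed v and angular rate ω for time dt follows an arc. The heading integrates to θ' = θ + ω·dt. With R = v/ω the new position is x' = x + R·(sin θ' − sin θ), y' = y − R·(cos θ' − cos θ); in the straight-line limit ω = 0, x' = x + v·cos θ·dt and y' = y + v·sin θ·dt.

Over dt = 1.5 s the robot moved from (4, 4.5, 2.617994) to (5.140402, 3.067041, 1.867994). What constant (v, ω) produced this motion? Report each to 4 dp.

Δθ = 1.867994 − 2.617994 = -0.750000
ω = Δθ/dt = -0.750000/1.5 = -0.5000
R = −Δy/(cos θ' − cos θ) = 2.5000
v = R·ω = 2.5000·-0.5000 = -1.2500

v = -1.2500, ω = -0.5000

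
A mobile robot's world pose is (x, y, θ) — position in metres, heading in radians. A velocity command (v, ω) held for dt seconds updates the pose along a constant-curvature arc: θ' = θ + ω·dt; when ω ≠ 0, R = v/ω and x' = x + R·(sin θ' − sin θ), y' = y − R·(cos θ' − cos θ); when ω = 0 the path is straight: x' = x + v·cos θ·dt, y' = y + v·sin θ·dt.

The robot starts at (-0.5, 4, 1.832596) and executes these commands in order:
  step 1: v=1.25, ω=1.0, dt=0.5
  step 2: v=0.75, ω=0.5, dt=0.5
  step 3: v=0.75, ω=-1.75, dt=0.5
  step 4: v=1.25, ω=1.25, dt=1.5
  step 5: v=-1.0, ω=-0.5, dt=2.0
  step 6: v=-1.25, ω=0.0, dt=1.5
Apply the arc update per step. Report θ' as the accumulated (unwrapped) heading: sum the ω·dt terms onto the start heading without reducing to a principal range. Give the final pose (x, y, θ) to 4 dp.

step 1: θ'=2.3326 (R=1.2500) → pose (-0.8029, 4.5393, 2.3326)
step 2: θ'=2.5826 (R=1.5000) → pose (-1.0928, 4.7756, 2.5826)
step 3: θ'=1.7076 (R=-0.4286) → pose (-1.2901, 5.0805, 1.7076)
step 4: θ'=3.5826 (R=1.0000) → pose (-2.7076, 5.8484, 3.5826)
step 5: θ'=2.5826 (R=2.0000) → pose (-0.7932, 5.7354, 2.5826)
step 6: θ'=2.5826 (straight) → pose (0.7964, 4.7410, 2.5826)

(0.7964, 4.7410, 2.5826)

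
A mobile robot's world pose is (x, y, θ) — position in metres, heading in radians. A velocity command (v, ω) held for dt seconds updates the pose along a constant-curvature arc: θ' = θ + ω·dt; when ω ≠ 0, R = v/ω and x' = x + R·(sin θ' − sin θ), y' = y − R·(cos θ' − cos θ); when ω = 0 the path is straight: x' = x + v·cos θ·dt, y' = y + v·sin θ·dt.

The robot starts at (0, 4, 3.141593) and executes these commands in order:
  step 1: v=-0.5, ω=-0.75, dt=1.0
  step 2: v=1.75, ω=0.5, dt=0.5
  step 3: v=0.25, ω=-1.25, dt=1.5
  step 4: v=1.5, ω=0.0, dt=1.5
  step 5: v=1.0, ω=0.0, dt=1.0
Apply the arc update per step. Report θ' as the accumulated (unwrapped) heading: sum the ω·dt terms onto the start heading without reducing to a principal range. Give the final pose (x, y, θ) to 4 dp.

(2.0447, 6.9058, 0.7666)

step 1: θ'=2.3916 (R=0.6667) → pose (0.4544, 3.8211, 2.3916)
step 2: θ'=2.6416 (R=3.5000) → pose (-0.2533, 4.3318, 2.6416)
step 3: θ'=0.7666 (R=-0.2000) → pose (-0.2962, 4.6513, 0.7666)
step 4: θ'=0.7666 (straight) → pose (1.3245, 6.2121, 0.7666)
step 5: θ'=0.7666 (straight) → pose (2.0447, 6.9058, 0.7666)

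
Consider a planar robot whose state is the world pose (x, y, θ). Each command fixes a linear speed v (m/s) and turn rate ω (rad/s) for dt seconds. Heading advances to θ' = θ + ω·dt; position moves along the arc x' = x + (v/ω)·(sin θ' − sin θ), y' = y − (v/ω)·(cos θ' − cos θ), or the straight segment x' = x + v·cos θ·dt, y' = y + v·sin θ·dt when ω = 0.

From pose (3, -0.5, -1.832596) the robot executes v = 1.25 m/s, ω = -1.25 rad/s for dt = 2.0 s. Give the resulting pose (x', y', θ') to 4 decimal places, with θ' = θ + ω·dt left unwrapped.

θ' = -1.8326 + -1.25·2.0 = -4.3326
R = v/ω = 1.25/-1.25 = -1.0000
x' = 3 + -1.0000·(sin -4.3326 − sin -1.8326) = 1.1053
y' = -0.5 − -1.0000·(cos -4.3326 − cos -1.8326) = -0.6119

(1.1053, -0.6119, -4.3326)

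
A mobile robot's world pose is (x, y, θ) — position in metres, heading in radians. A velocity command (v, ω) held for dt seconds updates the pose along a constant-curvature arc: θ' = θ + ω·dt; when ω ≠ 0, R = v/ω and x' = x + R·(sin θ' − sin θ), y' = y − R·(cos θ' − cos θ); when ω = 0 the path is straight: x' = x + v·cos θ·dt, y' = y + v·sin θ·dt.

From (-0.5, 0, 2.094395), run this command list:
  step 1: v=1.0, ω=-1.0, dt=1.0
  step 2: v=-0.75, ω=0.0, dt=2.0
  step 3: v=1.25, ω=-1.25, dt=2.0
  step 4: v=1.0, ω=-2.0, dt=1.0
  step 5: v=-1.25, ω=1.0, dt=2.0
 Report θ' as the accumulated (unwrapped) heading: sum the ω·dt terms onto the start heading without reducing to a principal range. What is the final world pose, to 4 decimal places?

step 1: θ'=1.0944 (R=-1.0000) → pose (-0.5226, 0.9586, 1.0944)
step 2: θ'=1.0944 (straight) → pose (-1.2105, -0.3744, 1.0944)
step 3: θ'=-1.4056 (R=-1.0000) → pose (0.6645, -0.6685, -1.4056)
step 4: θ'=-3.4056 (R=-0.5000) → pose (0.0409, -1.2334, -3.4056)
step 5: θ'=-1.4056 (R=-1.2500) → pose (1.6000, 0.1788, -1.4056)

(1.6000, 0.1788, -1.4056)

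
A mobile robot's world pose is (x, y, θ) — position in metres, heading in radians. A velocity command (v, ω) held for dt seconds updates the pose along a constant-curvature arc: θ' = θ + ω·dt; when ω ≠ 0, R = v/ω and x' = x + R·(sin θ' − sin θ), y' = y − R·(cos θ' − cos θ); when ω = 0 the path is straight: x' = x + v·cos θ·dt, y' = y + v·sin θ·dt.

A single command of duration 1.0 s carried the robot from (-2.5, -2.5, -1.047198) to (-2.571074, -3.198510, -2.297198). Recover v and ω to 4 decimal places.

Δθ = -2.297198 − -1.047198 = -1.250000
ω = Δθ/dt = -1.250000/1.0 = -1.2500
R = −Δy/(cos θ' − cos θ) = -0.6000
v = R·ω = -0.6000·-1.2500 = 0.7500

v = 0.7500, ω = -1.2500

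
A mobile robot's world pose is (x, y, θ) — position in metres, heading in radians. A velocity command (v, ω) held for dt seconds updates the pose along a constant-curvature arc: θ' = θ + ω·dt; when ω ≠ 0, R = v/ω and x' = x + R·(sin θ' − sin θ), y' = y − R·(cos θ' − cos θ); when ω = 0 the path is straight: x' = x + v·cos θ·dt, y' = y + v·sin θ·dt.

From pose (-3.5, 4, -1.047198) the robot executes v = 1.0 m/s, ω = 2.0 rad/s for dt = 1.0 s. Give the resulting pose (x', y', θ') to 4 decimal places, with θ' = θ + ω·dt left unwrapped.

θ' = -1.0472 + 2.0·1.0 = 0.9528
R = v/ω = 1.0/2.0 = 0.5000
x' = -3.5 + 0.5000·(sin 0.9528 − sin -1.0472) = -2.6595
y' = 4 − 0.5000·(cos 0.9528 − cos -1.0472) = 3.9603

(-2.6595, 3.9603, 0.9528)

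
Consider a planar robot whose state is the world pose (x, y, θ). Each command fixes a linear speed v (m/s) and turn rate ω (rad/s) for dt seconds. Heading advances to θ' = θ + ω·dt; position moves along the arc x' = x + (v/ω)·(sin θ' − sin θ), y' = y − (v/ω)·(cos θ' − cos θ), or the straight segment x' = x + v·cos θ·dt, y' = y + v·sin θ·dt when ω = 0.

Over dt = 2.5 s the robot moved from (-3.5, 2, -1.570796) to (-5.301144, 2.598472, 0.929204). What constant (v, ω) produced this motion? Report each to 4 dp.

Δθ = 0.929204 − -1.570796 = 2.500000
ω = Δθ/dt = 2.500000/2.5 = 1.0000
R = Δx/(sin θ' − sin θ) = -1.0000
v = R·ω = -1.0000·1.0000 = -1.0000

v = -1.0000, ω = 1.0000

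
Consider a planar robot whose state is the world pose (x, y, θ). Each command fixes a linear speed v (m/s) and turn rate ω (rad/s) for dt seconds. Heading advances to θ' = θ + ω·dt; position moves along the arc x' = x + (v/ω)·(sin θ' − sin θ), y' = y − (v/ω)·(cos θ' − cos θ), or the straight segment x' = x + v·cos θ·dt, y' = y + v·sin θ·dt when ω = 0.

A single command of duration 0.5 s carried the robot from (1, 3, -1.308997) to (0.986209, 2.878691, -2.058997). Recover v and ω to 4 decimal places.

v = 0.2500, ω = -1.5000

Δθ = -2.058997 − -1.308997 = -0.750000
ω = Δθ/dt = -0.750000/0.5 = -1.5000
R = −Δy/(cos θ' − cos θ) = -0.1667
v = R·ω = -0.1667·-1.5000 = 0.2500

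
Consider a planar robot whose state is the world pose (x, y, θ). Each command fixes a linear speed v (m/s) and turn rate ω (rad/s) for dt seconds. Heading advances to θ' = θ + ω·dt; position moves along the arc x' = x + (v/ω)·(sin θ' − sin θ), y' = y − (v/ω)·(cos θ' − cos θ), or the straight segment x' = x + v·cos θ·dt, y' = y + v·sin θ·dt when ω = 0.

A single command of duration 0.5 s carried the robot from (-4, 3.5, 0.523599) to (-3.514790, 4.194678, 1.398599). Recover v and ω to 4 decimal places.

Δθ = 1.398599 − 0.523599 = 0.875000
ω = Δθ/dt = 0.875000/0.5 = 1.7500
R = −Δy/(cos θ' − cos θ) = 1.0000
v = R·ω = 1.0000·1.7500 = 1.7500

v = 1.7500, ω = 1.7500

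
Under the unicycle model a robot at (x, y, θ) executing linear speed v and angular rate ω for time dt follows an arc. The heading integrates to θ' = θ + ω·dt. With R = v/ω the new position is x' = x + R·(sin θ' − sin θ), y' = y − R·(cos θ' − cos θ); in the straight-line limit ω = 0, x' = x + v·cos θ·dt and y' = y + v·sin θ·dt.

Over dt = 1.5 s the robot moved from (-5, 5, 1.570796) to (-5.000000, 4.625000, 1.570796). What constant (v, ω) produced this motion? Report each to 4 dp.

v = -0.2500, ω = 0.0000

Δθ = 1.570796 − 1.570796 = 0.000000
ω = Δθ/dt = 0.000000/1.5 = 0.0000
ω = 0 → v = (Δx·cos θ + Δy·sin θ)/dt = -0.2500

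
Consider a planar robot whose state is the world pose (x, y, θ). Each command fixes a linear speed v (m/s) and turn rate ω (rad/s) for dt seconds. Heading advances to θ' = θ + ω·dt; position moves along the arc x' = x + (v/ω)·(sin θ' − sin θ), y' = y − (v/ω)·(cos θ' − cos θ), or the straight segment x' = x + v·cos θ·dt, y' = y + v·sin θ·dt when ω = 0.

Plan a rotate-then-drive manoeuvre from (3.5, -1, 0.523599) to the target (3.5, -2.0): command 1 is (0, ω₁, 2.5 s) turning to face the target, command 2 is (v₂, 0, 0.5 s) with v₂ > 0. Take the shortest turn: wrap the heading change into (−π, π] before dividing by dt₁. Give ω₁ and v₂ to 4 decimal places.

heading to target = atan2(-2−-1, 3.5−3.5) = -1.5708
Δθ = wrap(-1.5708 − 0.5236) = -2.0944; ω₁ = Δθ/dt₁ = -0.8378
distance = √((3.5−3.5)² + (-2−-1)²) = 1.0000; v₂ = distance/dt₂ = 2.0000

ω₁ = -0.8378, v₂ = 2.0000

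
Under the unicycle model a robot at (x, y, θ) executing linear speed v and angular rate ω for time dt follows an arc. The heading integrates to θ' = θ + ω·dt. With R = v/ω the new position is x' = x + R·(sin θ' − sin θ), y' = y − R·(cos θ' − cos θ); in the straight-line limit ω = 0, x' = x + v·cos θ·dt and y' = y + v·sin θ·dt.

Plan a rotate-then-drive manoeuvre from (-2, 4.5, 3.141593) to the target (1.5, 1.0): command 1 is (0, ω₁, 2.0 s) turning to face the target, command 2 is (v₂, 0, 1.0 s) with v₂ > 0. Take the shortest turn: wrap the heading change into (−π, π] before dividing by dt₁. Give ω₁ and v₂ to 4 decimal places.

heading to target = atan2(1−4.5, 1.5−-2) = -0.7854
Δθ = wrap(-0.7854 − 3.1416) = 2.3562; ω₁ = Δθ/dt₁ = 1.1781
distance = √((1.5−-2)² + (1−4.5)²) = 4.9497; v₂ = distance/dt₂ = 4.9497

ω₁ = 1.1781, v₂ = 4.9497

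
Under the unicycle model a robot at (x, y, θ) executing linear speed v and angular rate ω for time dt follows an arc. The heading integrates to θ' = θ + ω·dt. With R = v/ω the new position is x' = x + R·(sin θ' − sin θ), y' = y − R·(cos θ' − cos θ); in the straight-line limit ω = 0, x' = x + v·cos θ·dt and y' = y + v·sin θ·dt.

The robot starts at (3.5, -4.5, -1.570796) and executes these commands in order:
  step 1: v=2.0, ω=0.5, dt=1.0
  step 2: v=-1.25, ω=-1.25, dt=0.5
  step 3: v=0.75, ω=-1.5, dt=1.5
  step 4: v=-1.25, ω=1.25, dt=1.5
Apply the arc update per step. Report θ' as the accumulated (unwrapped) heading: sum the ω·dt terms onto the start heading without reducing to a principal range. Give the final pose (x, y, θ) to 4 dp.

step 1: θ'=-1.0708 (R=4.0000) → pose (3.9897, -6.4177, -1.0708)
step 2: θ'=-1.6958 (R=1.0000) → pose (3.8751, -5.8136, -1.6958)
step 3: θ'=-3.9458 (R=-0.5000) → pose (3.0188, -6.0981, -3.9458)
step 4: θ'=-2.0708 (R=-1.0000) → pose (4.6167, -5.8838, -2.0708)

(4.6167, -5.8838, -2.0708)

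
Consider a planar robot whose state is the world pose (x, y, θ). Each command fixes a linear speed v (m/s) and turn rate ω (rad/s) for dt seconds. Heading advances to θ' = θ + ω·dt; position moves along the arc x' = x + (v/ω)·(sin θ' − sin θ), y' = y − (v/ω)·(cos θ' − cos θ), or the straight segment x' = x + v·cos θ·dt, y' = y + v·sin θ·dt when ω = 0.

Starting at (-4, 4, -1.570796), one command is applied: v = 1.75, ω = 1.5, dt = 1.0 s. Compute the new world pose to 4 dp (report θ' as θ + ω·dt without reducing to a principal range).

(-2.9159, 2.8363, -0.0708)

θ' = -1.5708 + 1.5·1.0 = -0.0708
R = v/ω = 1.75/1.5 = 1.1667
x' = -4 + 1.1667·(sin -0.0708 − sin -1.5708) = -2.9159
y' = 4 − 1.1667·(cos -0.0708 − cos -1.5708) = 2.8363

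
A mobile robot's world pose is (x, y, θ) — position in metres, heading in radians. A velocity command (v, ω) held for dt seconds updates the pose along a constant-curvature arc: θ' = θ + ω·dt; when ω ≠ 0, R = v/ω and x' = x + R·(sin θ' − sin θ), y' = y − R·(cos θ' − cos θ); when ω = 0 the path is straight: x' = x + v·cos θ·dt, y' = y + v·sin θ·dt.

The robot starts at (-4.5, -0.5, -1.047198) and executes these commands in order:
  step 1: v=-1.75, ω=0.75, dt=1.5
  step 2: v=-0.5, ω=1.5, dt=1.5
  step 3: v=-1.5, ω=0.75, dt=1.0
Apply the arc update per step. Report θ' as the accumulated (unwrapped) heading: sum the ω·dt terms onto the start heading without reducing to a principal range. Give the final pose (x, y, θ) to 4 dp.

step 1: θ'=0.0778 (R=-2.3333) → pose (-6.7021, 0.6596, 0.0778)
step 2: θ'=2.3278 (R=-0.3333) → pose (-6.9185, 0.0984, 2.3278)
step 3: θ'=3.0778 (R=-2.0000) → pose (-5.5922, -0.5241, 3.0778)

(-5.5922, -0.5241, 3.0778)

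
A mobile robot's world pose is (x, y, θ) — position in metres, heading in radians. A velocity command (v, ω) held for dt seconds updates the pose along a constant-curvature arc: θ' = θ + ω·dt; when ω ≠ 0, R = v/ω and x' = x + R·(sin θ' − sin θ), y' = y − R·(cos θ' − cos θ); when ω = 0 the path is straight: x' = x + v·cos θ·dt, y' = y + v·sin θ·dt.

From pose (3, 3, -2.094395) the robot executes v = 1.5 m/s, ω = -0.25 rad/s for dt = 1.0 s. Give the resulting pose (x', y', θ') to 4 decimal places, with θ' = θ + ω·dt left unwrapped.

(2.0963, 1.8077, -2.3444)

θ' = -2.0944 + -0.25·1.0 = -2.3444
R = v/ω = 1.5/-0.25 = -6.0000
x' = 3 + -6.0000·(sin -2.3444 − sin -2.0944) = 2.0963
y' = 3 − -6.0000·(cos -2.3444 − cos -2.0944) = 1.8077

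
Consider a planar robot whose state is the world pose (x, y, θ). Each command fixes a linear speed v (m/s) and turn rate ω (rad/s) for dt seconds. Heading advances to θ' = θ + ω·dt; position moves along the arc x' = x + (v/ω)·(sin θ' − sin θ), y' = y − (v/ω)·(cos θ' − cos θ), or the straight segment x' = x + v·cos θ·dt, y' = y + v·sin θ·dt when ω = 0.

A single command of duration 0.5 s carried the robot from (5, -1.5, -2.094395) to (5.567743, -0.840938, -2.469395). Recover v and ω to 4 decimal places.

Δθ = -2.469395 − -2.094395 = -0.375000
ω = Δθ/dt = -0.375000/0.5 = -0.7500
R = −Δy/(cos θ' − cos θ) = 2.3333
v = R·ω = 2.3333·-0.7500 = -1.7500

v = -1.7500, ω = -0.7500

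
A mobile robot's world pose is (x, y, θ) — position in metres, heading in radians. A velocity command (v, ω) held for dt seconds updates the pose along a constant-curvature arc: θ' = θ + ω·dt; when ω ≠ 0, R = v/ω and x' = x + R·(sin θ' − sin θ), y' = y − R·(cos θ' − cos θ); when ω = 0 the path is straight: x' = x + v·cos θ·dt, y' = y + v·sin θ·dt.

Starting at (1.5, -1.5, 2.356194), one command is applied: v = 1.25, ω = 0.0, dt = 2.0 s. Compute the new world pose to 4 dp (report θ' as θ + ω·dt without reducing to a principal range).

θ' = 2.3562 + 0.0·2.0 = 2.3562
ω = 0 → straight: x' = 1.5 + 1.25·cos(2.3562)·2.0 = -0.2678
y' = -1.5 + 1.25·sin(2.3562)·2.0 = 0.2678

(-0.2678, 0.2678, 2.3562)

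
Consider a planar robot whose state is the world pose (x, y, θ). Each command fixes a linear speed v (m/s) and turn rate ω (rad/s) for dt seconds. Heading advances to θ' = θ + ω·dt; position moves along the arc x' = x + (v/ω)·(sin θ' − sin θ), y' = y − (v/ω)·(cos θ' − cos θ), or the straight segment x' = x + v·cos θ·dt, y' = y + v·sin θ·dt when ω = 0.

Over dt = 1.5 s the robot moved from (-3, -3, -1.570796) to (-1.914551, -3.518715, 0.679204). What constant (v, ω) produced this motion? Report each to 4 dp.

v = 1.0000, ω = 1.5000

Δθ = 0.679204 − -1.570796 = 2.250000
ω = Δθ/dt = 2.250000/1.5 = 1.5000
R = Δx/(sin θ' − sin θ) = 0.6667
v = R·ω = 0.6667·1.5000 = 1.0000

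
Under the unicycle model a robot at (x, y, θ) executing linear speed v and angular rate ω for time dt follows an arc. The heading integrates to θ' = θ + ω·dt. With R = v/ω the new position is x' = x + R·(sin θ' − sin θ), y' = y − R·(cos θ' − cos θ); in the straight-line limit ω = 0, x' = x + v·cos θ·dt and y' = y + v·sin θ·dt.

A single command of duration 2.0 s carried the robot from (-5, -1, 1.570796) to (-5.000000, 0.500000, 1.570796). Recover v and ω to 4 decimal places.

v = 0.7500, ω = 0.0000

Δθ = 1.570796 − 1.570796 = 0.000000
ω = Δθ/dt = 0.000000/2.0 = 0.0000
ω = 0 → v = (Δx·cos θ + Δy·sin θ)/dt = 0.7500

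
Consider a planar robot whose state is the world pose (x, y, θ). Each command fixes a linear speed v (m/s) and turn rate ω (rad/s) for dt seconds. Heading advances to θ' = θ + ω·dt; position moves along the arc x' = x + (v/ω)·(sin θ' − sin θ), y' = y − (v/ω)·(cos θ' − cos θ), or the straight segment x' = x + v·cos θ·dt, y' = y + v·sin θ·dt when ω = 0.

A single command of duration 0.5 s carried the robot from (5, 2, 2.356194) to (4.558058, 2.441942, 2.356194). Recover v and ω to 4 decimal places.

Δθ = 2.356194 − 2.356194 = 0.000000
ω = Δθ/dt = 0.000000/0.5 = 0.0000
ω = 0 → v = (Δx·cos θ + Δy·sin θ)/dt = 1.2500

v = 1.2500, ω = 0.0000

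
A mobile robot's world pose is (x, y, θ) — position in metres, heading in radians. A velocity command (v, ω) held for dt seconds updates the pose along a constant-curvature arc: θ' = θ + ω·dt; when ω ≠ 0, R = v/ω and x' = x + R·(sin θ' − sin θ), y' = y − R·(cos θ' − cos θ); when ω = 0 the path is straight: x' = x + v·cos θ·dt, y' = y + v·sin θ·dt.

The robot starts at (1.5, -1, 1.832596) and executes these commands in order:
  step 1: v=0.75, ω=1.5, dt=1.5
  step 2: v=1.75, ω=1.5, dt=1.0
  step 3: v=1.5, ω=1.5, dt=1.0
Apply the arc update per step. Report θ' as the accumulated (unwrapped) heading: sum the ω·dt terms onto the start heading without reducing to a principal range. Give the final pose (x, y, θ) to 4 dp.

(2.1653, -2.3466, 7.0826)

step 1: θ'=4.0826 (R=0.5000) → pose (0.6130, -0.8349, 4.0826)
step 2: θ'=5.5826 (R=1.1667) → pose (0.8037, -2.4139, 5.5826)
step 3: θ'=7.0826 (R=1.0000) → pose (2.1653, -2.3466, 7.0826)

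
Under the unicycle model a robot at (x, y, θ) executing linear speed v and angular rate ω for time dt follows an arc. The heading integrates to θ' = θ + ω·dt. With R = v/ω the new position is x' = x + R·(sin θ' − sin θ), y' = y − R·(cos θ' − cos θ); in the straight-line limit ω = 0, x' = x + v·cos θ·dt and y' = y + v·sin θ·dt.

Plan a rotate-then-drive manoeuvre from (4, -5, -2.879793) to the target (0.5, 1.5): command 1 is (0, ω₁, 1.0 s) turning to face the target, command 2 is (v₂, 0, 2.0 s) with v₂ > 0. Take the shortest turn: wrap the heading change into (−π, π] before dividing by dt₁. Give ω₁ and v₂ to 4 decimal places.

ω₁ = -1.3387, v₂ = 3.6912

heading to target = atan2(1.5−-5, 0.5−4) = 2.0647
Δθ = wrap(2.0647 − -2.8798) = -1.3387; ω₁ = Δθ/dt₁ = -1.3387
distance = √((0.5−4)² + (1.5−-5)²) = 7.3824; v₂ = distance/dt₂ = 3.6912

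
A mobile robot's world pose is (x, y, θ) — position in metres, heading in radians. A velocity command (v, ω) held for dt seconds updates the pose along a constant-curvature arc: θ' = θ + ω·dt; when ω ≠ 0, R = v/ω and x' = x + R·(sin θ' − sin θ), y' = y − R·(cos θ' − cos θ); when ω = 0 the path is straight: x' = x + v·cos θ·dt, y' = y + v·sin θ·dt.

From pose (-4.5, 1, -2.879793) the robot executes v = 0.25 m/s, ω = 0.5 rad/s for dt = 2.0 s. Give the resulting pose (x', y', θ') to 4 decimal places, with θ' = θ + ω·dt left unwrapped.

θ' = -2.8798 + 0.5·2.0 = -1.8798
R = v/ω = 0.25/0.5 = 0.5000
x' = -4.5 + 0.5000·(sin -1.8798 − sin -2.8798) = -4.8469
y' = 1 − 0.5000·(cos -1.8798 − cos -2.8798) = 0.6691

(-4.8469, 0.6691, -1.8798)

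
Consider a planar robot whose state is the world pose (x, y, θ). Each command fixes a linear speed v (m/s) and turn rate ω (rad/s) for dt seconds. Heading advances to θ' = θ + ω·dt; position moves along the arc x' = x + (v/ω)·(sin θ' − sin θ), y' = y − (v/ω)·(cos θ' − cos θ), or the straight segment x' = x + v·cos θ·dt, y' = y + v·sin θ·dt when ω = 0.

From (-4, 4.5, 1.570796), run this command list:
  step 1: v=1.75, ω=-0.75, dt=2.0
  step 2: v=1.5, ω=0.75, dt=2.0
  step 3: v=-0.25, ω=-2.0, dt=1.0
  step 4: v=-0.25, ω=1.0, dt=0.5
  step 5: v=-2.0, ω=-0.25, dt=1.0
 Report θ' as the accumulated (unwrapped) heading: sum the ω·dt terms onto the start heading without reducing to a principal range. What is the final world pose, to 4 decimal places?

step 1: θ'=0.0708 (R=-2.3333) → pose (-1.8317, 6.8275, 0.0708)
step 2: θ'=1.5708 (R=2.0000) → pose (0.0268, 8.8225, 1.5708)
step 3: θ'=-0.4292 (R=0.1250) → pose (-0.1502, 8.7088, -0.4292)
step 4: θ'=0.0708 (R=-0.2500) → pose (-0.2719, 8.7309, 0.0708)
step 5: θ'=-0.1792 (R=8.0000) → pose (-2.2638, 8.8389, -0.1792)

(-2.2638, 8.8389, -0.1792)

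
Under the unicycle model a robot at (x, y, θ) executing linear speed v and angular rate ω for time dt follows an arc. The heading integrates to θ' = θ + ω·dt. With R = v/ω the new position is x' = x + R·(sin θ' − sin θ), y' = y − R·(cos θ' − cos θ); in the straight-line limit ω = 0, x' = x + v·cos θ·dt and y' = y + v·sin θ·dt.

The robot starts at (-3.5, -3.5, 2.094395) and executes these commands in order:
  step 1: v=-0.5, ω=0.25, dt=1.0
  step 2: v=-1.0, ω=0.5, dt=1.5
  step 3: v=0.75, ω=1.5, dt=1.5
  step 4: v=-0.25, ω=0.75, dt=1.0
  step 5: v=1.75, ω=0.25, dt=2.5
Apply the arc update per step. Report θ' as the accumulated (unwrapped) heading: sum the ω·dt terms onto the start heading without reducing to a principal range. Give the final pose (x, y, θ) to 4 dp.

step 1: θ'=2.3444 (R=-2.0000) → pose (-3.1988, -3.8974, 2.3444)
step 2: θ'=3.0944 (R=-2.0000) → pose (-1.8623, -4.4978, 3.0944)
step 3: θ'=5.3444 (R=0.5000) → pose (-2.2893, -5.2926, 5.3444)
step 4: θ'=6.0944 (R=-0.3333) → pose (-2.4957, -5.1621, 6.0944)
step 5: θ'=6.7194 (R=7.0000) → pose (1.7755, -4.6310, 6.7194)

(1.7755, -4.6310, 6.7194)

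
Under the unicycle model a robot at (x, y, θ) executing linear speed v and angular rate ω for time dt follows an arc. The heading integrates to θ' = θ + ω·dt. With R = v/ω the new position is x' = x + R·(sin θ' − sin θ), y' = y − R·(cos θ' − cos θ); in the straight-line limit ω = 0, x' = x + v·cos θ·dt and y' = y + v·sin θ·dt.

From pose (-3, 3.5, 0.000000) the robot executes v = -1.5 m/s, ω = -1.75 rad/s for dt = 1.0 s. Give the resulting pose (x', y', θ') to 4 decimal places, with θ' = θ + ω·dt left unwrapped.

θ' = 0.0000 + -1.75·1.0 = -1.7500
R = v/ω = -1.5/-1.75 = 0.8571
x' = -3 + 0.8571·(sin -1.7500 − sin 0.0000) = -3.8434
y' = 3.5 − 0.8571·(cos -1.7500 − cos 0.0000) = 4.5099

(-3.8434, 4.5099, -1.7500)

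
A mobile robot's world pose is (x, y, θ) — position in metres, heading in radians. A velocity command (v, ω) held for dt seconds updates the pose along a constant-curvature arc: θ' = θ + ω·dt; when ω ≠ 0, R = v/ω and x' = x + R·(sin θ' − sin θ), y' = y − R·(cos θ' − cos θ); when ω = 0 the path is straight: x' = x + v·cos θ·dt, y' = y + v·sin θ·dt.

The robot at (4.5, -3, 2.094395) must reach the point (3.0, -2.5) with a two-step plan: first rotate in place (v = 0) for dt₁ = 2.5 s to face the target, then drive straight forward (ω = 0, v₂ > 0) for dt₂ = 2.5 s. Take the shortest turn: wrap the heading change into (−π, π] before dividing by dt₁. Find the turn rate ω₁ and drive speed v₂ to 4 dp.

heading to target = atan2(-2.5−-3, 3−4.5) = 2.8198
Δθ = wrap(2.8198 − 2.0944) = 0.7254; ω₁ = Δθ/dt₁ = 0.2902
distance = √((3−4.5)² + (-2.5−-3)²) = 1.5811; v₂ = distance/dt₂ = 0.6325

ω₁ = 0.2902, v₂ = 0.6325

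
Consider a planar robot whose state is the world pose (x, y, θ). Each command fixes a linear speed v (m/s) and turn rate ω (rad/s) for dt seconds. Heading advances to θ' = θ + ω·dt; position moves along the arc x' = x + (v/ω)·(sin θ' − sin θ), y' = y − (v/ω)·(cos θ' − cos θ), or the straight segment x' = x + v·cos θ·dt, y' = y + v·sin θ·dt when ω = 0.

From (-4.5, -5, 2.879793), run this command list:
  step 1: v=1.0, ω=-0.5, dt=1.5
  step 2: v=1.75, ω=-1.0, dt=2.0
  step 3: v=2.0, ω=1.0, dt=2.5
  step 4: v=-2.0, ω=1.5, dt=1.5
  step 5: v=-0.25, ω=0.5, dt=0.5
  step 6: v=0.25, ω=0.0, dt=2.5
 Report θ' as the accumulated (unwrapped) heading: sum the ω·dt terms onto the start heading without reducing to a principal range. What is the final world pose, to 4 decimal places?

(-1.5151, 3.1941, 5.1298)

step 1: θ'=2.1298 (R=-2.0000) → pose (-5.6779, -4.1288, 2.1298)
step 2: θ'=0.1298 (R=-1.7500) → pose (-4.4208, -1.4655, 0.1298)
step 3: θ'=2.6298 (R=2.0000) → pose (-3.7002, 2.2615, 2.6298)
step 4: θ'=4.8798 (R=-1.3333) → pose (-1.7325, 3.6461, 4.8798)
step 5: θ'=5.1298 (R=-0.5000) → pose (-1.7684, 3.7655, 5.1298)
step 6: θ'=5.1298 (straight) → pose (-1.5151, 3.1941, 5.1298)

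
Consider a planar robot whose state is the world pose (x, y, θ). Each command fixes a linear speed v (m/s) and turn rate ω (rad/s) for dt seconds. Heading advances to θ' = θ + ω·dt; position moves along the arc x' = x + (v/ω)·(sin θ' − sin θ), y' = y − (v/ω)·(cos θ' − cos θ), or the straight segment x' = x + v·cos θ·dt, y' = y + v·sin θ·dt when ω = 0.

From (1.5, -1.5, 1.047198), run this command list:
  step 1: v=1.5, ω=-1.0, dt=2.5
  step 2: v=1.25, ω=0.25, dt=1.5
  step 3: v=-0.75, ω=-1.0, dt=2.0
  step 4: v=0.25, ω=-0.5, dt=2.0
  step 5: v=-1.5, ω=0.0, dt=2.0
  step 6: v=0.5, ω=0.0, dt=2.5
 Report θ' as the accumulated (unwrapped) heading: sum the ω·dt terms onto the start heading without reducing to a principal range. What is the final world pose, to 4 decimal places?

step 1: θ'=-1.4528 (R=-1.5000) → pose (4.2886, -2.0734, -1.4528)
step 2: θ'=-1.0778 (R=5.0000) → pose (4.8492, -3.8511, -1.0778)
step 3: θ'=-3.0778 (R=0.7500) → pose (5.4621, -2.7477, -3.0778)
step 4: θ'=-4.0778 (R=-0.5000) → pose (5.0276, -2.5452, -4.0778)
step 5: θ'=-4.0778 (straight) → pose (6.8061, -4.9611, -4.0778)
step 6: θ'=-4.0778 (straight) → pose (6.0651, -3.9545, -4.0778)

(6.0651, -3.9545, -4.0778)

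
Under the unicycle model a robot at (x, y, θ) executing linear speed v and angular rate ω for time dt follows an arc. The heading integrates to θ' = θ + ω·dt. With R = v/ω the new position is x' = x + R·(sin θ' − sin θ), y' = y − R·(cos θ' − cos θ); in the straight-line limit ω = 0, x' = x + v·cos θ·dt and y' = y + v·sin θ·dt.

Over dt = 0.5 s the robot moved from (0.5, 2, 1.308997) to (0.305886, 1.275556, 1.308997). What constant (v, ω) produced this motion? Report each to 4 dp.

Δθ = 1.308997 − 1.308997 = 0.000000
ω = Δθ/dt = 0.000000/0.5 = 0.0000
ω = 0 → v = (Δx·cos θ + Δy·sin θ)/dt = -1.5000

v = -1.5000, ω = 0.0000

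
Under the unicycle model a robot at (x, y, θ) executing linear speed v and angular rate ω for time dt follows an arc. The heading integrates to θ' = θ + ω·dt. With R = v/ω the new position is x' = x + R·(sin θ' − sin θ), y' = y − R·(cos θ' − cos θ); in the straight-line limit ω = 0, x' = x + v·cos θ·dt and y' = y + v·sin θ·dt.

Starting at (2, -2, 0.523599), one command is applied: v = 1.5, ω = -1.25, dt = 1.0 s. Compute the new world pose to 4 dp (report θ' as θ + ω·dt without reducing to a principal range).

(3.3970, -2.1421, -0.7264)

θ' = 0.5236 + -1.25·1.0 = -0.7264
R = v/ω = 1.5/-1.25 = -1.2000
x' = 2 + -1.2000·(sin -0.7264 − sin 0.5236) = 3.3970
y' = -2 − -1.2000·(cos -0.7264 − cos 0.5236) = -2.1421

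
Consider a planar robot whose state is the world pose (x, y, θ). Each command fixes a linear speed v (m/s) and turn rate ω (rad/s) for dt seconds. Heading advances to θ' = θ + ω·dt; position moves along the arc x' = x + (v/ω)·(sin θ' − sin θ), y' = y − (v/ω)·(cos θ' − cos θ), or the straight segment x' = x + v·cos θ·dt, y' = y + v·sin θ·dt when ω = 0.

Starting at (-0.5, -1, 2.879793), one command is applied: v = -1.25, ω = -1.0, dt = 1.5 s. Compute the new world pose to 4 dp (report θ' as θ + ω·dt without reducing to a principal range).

θ' = 2.8798 + -1.0·1.5 = 1.3798
R = v/ω = -1.25/-1.0 = 1.2500
x' = -0.5 + 1.2500·(sin 1.3798 − sin 2.8798) = 0.4037
y' = -1 − 1.2500·(cos 1.3798 − cos 2.8798) = -2.4447

(0.4037, -2.4447, 1.3798)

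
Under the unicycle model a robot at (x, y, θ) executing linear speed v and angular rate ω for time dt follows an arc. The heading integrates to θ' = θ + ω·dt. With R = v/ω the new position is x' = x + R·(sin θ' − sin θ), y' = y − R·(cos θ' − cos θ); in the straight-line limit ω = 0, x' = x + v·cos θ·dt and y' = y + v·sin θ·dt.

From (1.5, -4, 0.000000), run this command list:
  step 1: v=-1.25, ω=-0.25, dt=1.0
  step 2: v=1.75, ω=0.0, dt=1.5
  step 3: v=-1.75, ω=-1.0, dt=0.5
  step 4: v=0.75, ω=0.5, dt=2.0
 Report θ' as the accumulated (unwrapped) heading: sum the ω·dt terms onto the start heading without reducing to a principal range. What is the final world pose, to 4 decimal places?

(3.4400, -4.4347, 0.2500)

step 1: θ'=-0.2500 (R=5.0000) → pose (0.2630, -3.8446, -0.2500)
step 2: θ'=-0.2500 (straight) → pose (2.8064, -4.4940, -0.2500)
step 3: θ'=-0.7500 (R=1.7500) → pose (2.0465, -4.0789, -0.7500)
step 4: θ'=0.2500 (R=1.5000) → pose (3.4400, -4.4347, 0.2500)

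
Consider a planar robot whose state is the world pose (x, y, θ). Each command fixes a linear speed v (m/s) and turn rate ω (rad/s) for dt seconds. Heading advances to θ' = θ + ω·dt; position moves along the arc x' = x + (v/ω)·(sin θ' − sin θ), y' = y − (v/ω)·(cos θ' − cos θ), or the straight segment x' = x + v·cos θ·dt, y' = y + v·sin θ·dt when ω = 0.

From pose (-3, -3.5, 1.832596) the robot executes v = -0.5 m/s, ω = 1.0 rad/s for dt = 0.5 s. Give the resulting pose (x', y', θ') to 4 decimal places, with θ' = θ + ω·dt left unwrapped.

(-2.8788, -3.7157, 2.3326)

θ' = 1.8326 + 1.0·0.5 = 2.3326
R = v/ω = -0.5/1.0 = -0.5000
x' = -3 + -0.5000·(sin 2.3326 − sin 1.8326) = -2.8788
y' = -3.5 − -0.5000·(cos 2.3326 − cos 1.8326) = -3.7157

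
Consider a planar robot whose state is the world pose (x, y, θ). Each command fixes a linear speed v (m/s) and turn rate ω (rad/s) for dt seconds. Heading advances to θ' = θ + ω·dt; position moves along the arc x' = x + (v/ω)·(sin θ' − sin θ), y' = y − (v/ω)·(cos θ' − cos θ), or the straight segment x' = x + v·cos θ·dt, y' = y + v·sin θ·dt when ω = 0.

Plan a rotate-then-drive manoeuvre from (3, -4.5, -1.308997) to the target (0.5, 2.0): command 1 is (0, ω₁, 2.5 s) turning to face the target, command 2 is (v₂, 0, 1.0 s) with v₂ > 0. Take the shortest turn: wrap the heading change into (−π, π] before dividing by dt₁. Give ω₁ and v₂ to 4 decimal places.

ω₁ = -1.2145, v₂ = 6.9642

heading to target = atan2(2−-4.5, 0.5−3) = 1.9380
Δθ = wrap(1.9380 − -1.3090) = -3.0362; ω₁ = Δθ/dt₁ = -1.2145
distance = √((0.5−3)² + (2−-4.5)²) = 6.9642; v₂ = distance/dt₂ = 6.9642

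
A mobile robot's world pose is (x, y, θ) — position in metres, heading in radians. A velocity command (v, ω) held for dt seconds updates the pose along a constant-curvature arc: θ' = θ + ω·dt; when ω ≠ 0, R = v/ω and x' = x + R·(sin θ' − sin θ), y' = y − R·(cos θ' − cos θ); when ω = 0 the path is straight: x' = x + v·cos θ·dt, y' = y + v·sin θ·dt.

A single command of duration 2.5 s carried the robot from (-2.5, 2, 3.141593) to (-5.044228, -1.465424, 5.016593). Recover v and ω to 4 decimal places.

v = 2.0000, ω = 0.7500

Δθ = 5.016593 − 3.141593 = 1.875000
ω = Δθ/dt = 1.875000/2.5 = 0.7500
R = −Δy/(cos θ' − cos θ) = 2.6667
v = R·ω = 2.6667·0.7500 = 2.0000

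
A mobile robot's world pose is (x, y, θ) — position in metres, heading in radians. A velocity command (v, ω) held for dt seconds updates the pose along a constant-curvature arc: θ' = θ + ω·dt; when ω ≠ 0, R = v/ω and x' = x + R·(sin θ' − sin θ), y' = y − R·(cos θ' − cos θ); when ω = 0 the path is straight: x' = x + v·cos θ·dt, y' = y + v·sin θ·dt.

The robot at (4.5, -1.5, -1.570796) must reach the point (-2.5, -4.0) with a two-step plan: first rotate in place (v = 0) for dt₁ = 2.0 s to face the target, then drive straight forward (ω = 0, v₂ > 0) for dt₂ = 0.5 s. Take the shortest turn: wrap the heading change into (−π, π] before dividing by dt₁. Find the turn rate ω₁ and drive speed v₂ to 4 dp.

heading to target = atan2(-4−-1.5, -2.5−4.5) = -2.7986
Δθ = wrap(-2.7986 − -1.5708) = -1.2278; ω₁ = Δθ/dt₁ = -0.6139
distance = √((-2.5−4.5)² + (-4−-1.5)²) = 7.4330; v₂ = distance/dt₂ = 14.8661

ω₁ = -0.6139, v₂ = 14.8661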